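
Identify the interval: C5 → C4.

perfect 8th

Descending from C5 to C4 is the same interval as ascending C4 to C5.
C to C is the same letter name, plus an octave — that makes it an octave of some quality.
C4 to C5 is 12 semitones, matching the perfect octave exactly, so the quality is perfect.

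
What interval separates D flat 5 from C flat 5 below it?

Descending from Db5 to Cb5 is the same interval as ascending Cb5 to Db5.
C to D spans two letter names (C-D) — that makes it a second of some quality.
Counting semitones, Cb5→Db5 is 2, which is the major second.

M2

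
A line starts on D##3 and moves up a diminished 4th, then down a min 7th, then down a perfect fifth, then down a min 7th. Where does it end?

E#1

D##3 up a diminished fourth → G#3 (4 semitones).
G#3 down a minor seventh → A#2 (10 semitones).
Down a perfect fifth from A#2: D#2 (7 semitones down).
Down a minor seventh from D#2: E#1 (10 semitones down).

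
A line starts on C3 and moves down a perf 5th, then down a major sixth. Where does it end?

Down a perfect fifth from C3: F2 (7 semitones down).
A major sixth down from F2 is Ab1.

Ab1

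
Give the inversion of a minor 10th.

First reduce the compound minor tenth to its simple form, a minor third.
The rule of nine gives the new number: 9 − 3 = 6, so a third becomes a sixth.
Quality inverts too: minor becomes major. That makes the inversion a major sixth.

major sixth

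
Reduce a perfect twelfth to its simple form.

P5

Each octave removed subtracts seven from the number: 12 − 7 = 5.
Quality carries through unchanged, so the simple form is a perfect fifth.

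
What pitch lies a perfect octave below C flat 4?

The letter stays C (same as the start), shifted an octave down.
A perfect octave is 12 semitones; 12 semitones down from Cb4 gives Cb3.

C flat 3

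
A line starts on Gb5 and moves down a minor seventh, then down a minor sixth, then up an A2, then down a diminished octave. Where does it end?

A minor seventh down from Gb5 is Ab4.
Ab4 down a minor sixth → C4 (8 semitones).
C4 up an augmented second → D#4 (3 semitones).
Down a diminished octave from D#4: D##3 (11 semitones down).

D##3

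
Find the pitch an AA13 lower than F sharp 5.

A double-flat 3

Six letters down from F (plus an octave) reaches A.
Moving 23 semitones down from F#5 (the size of a doubly augmented thirteenth) reaches Abb3.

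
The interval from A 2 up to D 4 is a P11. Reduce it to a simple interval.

P4

Take out an octave (7 from the number): 11 − 7 = 4.
So a perfect eleventh is an octave plus a perfect fourth. The quality is unchanged.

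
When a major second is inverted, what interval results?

Interval numbers invert to sum to nine: 2 + 7 = 9, so a second inverts to a seventh.
Quality inverts too: major becomes minor. That makes the inversion a minor seventh.

minor seventh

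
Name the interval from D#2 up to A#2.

P5

D to A spans five letter names (D-E-F-G-A), so the interval is some kind of fifth.
Counting semitones, D#2→A#2 is 7, which is the perfect fifth.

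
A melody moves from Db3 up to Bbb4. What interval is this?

D to B spans six letter names (D-E-F-G-A-B), plus an octave, so the interval is some kind of thirteenth.
Db3 to Bbb4 is 20 semitones, a half step short of the major thirteenth (21), so this is minor.
(Equivalently, a compound minor sixth: a minor sixth plus an octave.)

minor 13th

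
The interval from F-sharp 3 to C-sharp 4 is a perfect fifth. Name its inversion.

Interval numbers invert to sum to nine: 5 + 4 = 9, so a fifth inverts to a fourth.
Quality inverts too: perfect stays perfect. That makes the inversion a perfect fourth.

perfect 4th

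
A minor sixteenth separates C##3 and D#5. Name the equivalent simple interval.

Each octave removed subtracts seven from the number: 16 − 14 = 2.
So a minor sixteenth is 2 octaves plus a minor second. The quality is unchanged.

m2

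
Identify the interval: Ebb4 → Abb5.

E to A spans four letter names (E-F-G-A), plus an octave — that makes it an eleventh of some quality.
Counting semitones, Ebb4→Abb5 is 17, which is the perfect eleventh.
(Equivalently, a compound perfect fourth: a perfect fourth plus an octave.)

perfect eleventh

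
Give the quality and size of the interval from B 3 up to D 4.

m3

B to D spans three letter names (B-C-D), so the interval is some kind of third.
B3 to D4 is 3 semitones, a half step short of the major third (4), so this is minor.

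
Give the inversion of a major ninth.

First reduce the compound major ninth to its simple form, a major second.
Inverted interval numbers add to nine, so a second pairs with a seventh (2 + 7 = 9).
Quality inverts too: major becomes minor. That makes the inversion a minor seventh.

minor seventh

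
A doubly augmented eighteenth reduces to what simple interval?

doubly augmented 4th

Subtracting seven from the interval number removes an octave: 18 − 14 = 4.
That makes a doubly augmented eighteenth a compound doubly augmented fourth — 2 octaves plus a doubly augmented fourth.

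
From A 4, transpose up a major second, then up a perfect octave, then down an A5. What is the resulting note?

E flat 5

Up a major second from A4: B4 (2 semitones up).
Up a perfect octave from B4: B5 (12 semitones up).
B5 down an augmented fifth → Eb5 (8 semitones).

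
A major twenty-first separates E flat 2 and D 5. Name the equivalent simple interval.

major seventh

Subtracting seven from the interval number removes an octave: 21 − 14 = 7.
Quality carries through unchanged, so the simple form is a major seventh.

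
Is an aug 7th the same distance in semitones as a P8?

An augmented seventh spans 12 semitones, and a perfect octave also spans 12 semitones — they're enharmonic.

Yes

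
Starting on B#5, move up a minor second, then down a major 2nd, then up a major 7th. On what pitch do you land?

A#6

Up a minor second from B#5: C#6 (1 semitone up).
C#6 down a major second → B5 (2 semitones).
Up a major seventh from B5: A#6 (11 semitones up).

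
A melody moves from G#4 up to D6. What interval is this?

G to D spans five letter names (G-A-B-C-D), plus an octave — that makes it a twelfth of some quality.
A perfect twelfth would be 19 semitones; G#4 to D6 is 18, one semitone narrower, so the interval is diminished.
(Equivalently, a compound diminished fifth: a diminished fifth plus an octave.)

d12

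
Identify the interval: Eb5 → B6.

E to B spans five letter names (E-F-G-A-B), plus an octave — that makes it a twelfth of some quality.
Eb5 to B6 spans 20 semitones — one semitone wider than the perfect twelfth (19) — giving an augmented twelfth.
(Equivalently, a compound augmented fifth: an augmented fifth plus an octave.)

augmented twelfth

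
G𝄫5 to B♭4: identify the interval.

diminished 6th

Descending from Gbb5 to Bb4 is the same interval as ascending Bb4 to Gbb5.
B to G spans six letter names (B-C-D-E-F-G): a sixth.
Bb4 to Gbb5 spans 7 semitones — two semitones narrower than the major sixth (9) — giving a diminished sixth.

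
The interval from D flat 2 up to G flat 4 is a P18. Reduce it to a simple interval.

perfect fourth

Take out 2 octaves (14 from the number): 18 − 14 = 4.
So a perfect eighteenth is 2 octaves plus a perfect fourth. The quality is unchanged.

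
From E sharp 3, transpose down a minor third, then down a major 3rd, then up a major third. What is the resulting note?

C double-sharp 3

E#3 down a minor third → C##3 (3 semitones).
A major third down from C##3 is A#2.
A major third up from A#2 is C##3.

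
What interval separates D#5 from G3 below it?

augmented 12th

Descending from D#5 to G3 is the same interval as ascending G3 to D#5.
G to D spans five letter names (G-A-B-C-D), plus an octave, so the interval is some kind of twelfth.
G3 to D#5 spans 20 semitones — one semitone wider than the perfect twelfth (19) — giving an augmented twelfth.
(Equivalently, a compound augmented fifth: an augmented fifth plus an octave.)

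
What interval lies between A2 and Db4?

diminished eleventh

A to D spans four letter names (A-B-C-D), plus an octave — that makes it an eleventh of some quality.
The perfect eleventh is 17 semitones; here we have 16, one semitone narrower: diminished.
(Equivalently, a compound diminished fourth: a diminished fourth plus an octave.)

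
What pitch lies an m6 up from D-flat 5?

Six letter names up from D: B.
A minor sixth is 8 semitones; 8 semitones up from Db5 gives Bbb5.

B-double-flat 5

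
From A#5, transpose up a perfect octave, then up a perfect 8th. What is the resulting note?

Up a perfect octave from A#5: A#6 (12 semitones up).
A perfect octave up from A#6 is A#7.

A#7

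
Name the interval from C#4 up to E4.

C to E spans three letter names (C-D-E): a third.
At 3 semitones, C#4→E4 falls one short of a major third: minor.

minor third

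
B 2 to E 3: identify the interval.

P4

B to E spans four letter names (B-C-D-E), so the interval is some kind of fourth.
B2 to E3 is 5 semitones, matching the perfect fourth exactly, so the quality is perfect.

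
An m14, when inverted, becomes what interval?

major 2nd

First reduce the compound minor fourteenth to its simple form, a minor seventh.
Interval numbers invert to sum to nine: 7 + 2 = 9, so a seventh inverts to a second.
And minor becomes major under inversion, so we get a major second.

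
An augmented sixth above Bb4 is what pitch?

G#5

The sixth takes the letter from B up to G.
Moving 10 semitones up from Bb4 (the size of an augmented sixth) reaches G#5.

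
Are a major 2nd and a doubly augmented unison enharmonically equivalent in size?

Yes

Both span 2 semitones: a major second and a doubly augmented unison are the same chromatic distance.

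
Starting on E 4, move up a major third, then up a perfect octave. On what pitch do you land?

G sharp 5

Up a major third from E4: G#4 (4 semitones up).
G#4 up a perfect octave → G#5 (12 semitones).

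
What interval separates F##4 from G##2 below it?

Descending from F##4 to G##2 is the same interval as ascending G##2 to F##4.
G to F spans seven letter names (G-A-B-C-D-E-F), plus an octave: a fourteenth.
A major fourteenth would be 23 semitones, but G##2 to F##4 is 22 — one semitone narrower, making it a minor fourteenth.
(Equivalently, a compound minor seventh: a minor seventh plus an octave.)

m14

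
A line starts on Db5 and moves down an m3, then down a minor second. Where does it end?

Down a minor third from Db5: Bb4 (3 semitones down).
A minor second down from Bb4 is A4.

A4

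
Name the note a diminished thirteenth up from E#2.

Six letters up from E (plus an octave) reaches C.
A diminished thirteenth is 19 semitones; 19 semitones up from E#2 gives C4.

C4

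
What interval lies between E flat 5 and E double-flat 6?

d8

E to E is the same letter name, plus an octave — that makes it an octave of some quality.
Eb5 to Ebb6 spans 11 semitones — one semitone narrower than the perfect octave (12) — giving a diminished octave.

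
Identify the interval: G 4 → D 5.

G to D spans five letter names (G-A-B-C-D), so the interval is some kind of fifth.
Counting semitones, G4→D5 is 7, which is the perfect fifth.

perfect 5th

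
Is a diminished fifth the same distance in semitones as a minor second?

No

6 semitones (diminished fifth) vs 1 semitone (minor second): not equal.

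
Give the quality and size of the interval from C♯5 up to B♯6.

C to B spans seven letter names (C-D-E-F-G-A-B), plus an octave: a fourteenth.
Counting semitones, C#5→B#6 is 23, which is the major fourteenth.
(Equivalently, a compound major seventh: a major seventh plus an octave.)

M14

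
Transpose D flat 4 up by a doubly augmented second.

E sharp 4

The second takes the letter from D up to E.
Moving 4 semitones up from Db4 (the size of a doubly augmented second) reaches E#4.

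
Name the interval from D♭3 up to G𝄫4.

D to G spans four letter names (D-E-F-G), plus an octave, so the interval is some kind of eleventh.
A perfect eleventh would be 17 semitones; Db3 to Gbb4 is 16, one semitone narrower, so the interval is diminished.
(Equivalently, a compound diminished fourth: a diminished fourth plus an octave.)

diminished 11th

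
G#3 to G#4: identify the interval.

perfect octave

G to G is the same letter name, plus an octave — that makes it an octave of some quality.
The perfect octave spans 12 semitones, and G#3 to G#4 is exactly 12 semitones — so this is a perfect octave.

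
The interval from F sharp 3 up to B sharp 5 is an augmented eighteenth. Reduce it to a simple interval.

Subtracting seven from the interval number removes an octave: 18 − 14 = 4.
Quality carries through unchanged, so the simple form is an augmented fourth.

augmented fourth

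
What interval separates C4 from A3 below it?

Descending from C4 to A3 is the same interval as ascending A3 to C4.
A to C spans three letter names (A-B-C), so the interval is some kind of third.
A3 to C4 is 3 semitones, a half step short of the major third (4), so this is minor.

minor 3rd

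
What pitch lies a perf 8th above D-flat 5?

D-flat 6

An octave keeps the letter name D, an octave up from D.
A perfect octave spans 12 semitones, so from Db5 the target pitch is Db6.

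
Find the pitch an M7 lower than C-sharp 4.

D 3

Seven letter names down from C: D.
A major seventh is 11 semitones; 11 semitones down from C#4 gives D3.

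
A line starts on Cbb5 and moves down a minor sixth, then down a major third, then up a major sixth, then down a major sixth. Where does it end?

Cbb4

Cbb5 down a minor sixth → Ebb4 (8 semitones).
Down a major third from Ebb4: Cbb4 (4 semitones down).
Up a major sixth from Cbb4: Abb4 (9 semitones up).
A major sixth down from Abb4 is Cbb4.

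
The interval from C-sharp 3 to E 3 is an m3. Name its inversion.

The rule of nine gives the new number: 9 − 3 = 6, so a third becomes a sixth.
The quality also flips — minor becomes major — giving a major sixth.

major sixth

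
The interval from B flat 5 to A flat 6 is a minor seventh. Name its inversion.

The rule of nine gives the new number: 9 − 7 = 2, so a seventh becomes a second.
And minor becomes major under inversion, so we get a major second.

major 2nd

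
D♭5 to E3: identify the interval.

Descending from Db5 to E3 is the same interval as ascending E3 to Db5.
E to D spans seven letter names (E-F-G-A-B-C-D), plus an octave: a fourteenth.
E3 to Db5 spans 21 semitones — two semitones narrower than the major fourteenth (23) — giving a diminished fourteenth.
(Equivalently, a compound diminished seventh: a diminished seventh plus an octave.)

diminished fourteenth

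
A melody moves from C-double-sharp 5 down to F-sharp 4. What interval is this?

Descending from C##5 to F#4 is the same interval as ascending F#4 to C##5.
F to C spans five letter names (F-G-A-B-C) — that makes it a fifth of some quality.
The perfect fifth is 7 semitones; here we have 8, one semitone wider: augmented.

augmented fifth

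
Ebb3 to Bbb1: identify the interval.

Descending from Ebb3 to Bbb1 is the same interval as ascending Bbb1 to Ebb3.
B to E spans four letter names (B-C-D-E), plus an octave — that makes it an eleventh of some quality.
Counting semitones, Bbb1→Ebb3 is 17, which is the perfect eleventh.
(Equivalently, a compound perfect fourth: a perfect fourth plus an octave.)

P11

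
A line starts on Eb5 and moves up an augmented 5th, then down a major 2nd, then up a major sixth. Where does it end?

An augmented fifth up from Eb5 is B5.
Down a major second from B5: A5 (2 semitones down).
A5 up a major sixth → F#6 (9 semitones).

F#6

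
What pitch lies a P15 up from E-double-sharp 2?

The letter stays E (same as the start), shifted two octaves up.
Moving 24 semitones up from E##2 (the size of a perfect fifteenth) reaches E##4.

E-double-sharp 4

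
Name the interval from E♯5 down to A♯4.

Descending from E#5 to A#4 is the same interval as ascending A#4 to E#5.
A to E spans five letter names (A-B-C-D-E) — that makes it a fifth of some quality.
A#4 to E#5 is 7 semitones, matching the perfect fifth exactly, so the quality is perfect.

perfect 5th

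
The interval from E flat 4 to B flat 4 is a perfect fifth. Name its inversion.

perfect fourth

The rule of nine gives the new number: 9 − 5 = 4, so a fifth becomes a fourth.
Quality inverts too: perfect stays perfect. That makes the inversion a perfect fourth.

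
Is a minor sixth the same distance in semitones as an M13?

A minor sixth spans 8 semitones; a major thirteenth spans 21 semitones. They differ by 13.

No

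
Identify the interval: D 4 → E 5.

D to E spans two letter names (D-E), plus an octave: a ninth.
D4 to E5 is 14 semitones, matching the major ninth exactly, so the quality is major.
(Equivalently, a compound major second: a major second plus an octave.)

major ninth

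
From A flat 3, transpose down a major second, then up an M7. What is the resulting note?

Ab3 down a major second → Gb3 (2 semitones).
Up a major seventh from Gb3: F4 (11 semitones up).

F 4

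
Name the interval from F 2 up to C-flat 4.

diminished twelfth

F to C spans five letter names (F-G-A-B-C), plus an octave, so the interval is some kind of twelfth.
The perfect twelfth is 19 semitones; here we have 18, one semitone narrower: diminished.
(Equivalently, a compound diminished fifth: a diminished fifth plus an octave.)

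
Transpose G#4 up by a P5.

Five letter names up from G: D.
A perfect fifth is 7 semitones; 7 semitones up from G#4 gives D#5.

D#5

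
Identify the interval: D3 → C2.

major 9th

Descending from D3 to C2 is the same interval as ascending C2 to D3.
C to D spans two letter names (C-D), plus an octave, so the interval is some kind of ninth.
C2 to D3 is 14 semitones, matching the major ninth exactly, so the quality is major.
(Equivalently, a compound major second: a major second plus an octave.)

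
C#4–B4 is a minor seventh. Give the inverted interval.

The rule of nine gives the new number: 9 − 7 = 2, so a seventh becomes a second.
And minor becomes major under inversion, so we get a major second.

M2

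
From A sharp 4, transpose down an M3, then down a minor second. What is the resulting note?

A major third down from A#4 is F#4.
F#4 down a minor second → E#4 (1 semitone).

E sharp 4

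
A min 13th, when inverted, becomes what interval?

major third

First reduce the compound minor thirteenth to its simple form, a minor sixth.
The rule of nine gives the new number: 9 − 6 = 3, so a sixth becomes a third.
And minor becomes major under inversion, so we get a major third.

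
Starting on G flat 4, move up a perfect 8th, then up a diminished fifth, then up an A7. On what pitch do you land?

Gb4 up a perfect octave → Gb5 (12 semitones).
A diminished fifth up from Gb5 is Dbb6.
Dbb6 up an augmented seventh → C7 (12 semitones).

C 7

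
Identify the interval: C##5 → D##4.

minor 7th

Descending from C##5 to D##4 is the same interval as ascending D##4 to C##5.
D to C spans seven letter names (D-E-F-G-A-B-C), so the interval is some kind of seventh.
A major seventh would be 11 semitones, but D##4 to C##5 is 10 — one semitone narrower, making it a minor seventh.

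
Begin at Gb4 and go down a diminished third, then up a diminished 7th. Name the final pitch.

Db5

Down a diminished third from Gb4: E4 (2 semitones down).
Up a diminished seventh from E4: Db5 (9 semitones up).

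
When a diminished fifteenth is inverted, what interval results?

First reduce the compound diminished fifteenth to its simple form, a diminished octave.
Interval numbers invert to sum to nine: 8 + 1 = 9, so an octave inverts to a unison.
And diminished becomes augmented under inversion, so we get an augmented unison.

augmented unison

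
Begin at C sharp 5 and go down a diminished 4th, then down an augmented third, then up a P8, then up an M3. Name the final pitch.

A diminished fourth down from C#5 is G##4.
Down an augmented third from G##4: E4 (5 semitones down).
E4 up a perfect octave → E5 (12 semitones).
E5 up a major third → G#5 (4 semitones).

G sharp 5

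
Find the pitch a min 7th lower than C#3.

D#2

The seventh takes the letter from C down to D.
Moving 10 semitones down from C#3 (the size of a minor seventh) reaches D#2.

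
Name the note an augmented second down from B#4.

The second takes the letter from B down to A.
An augmented second is 3 semitones; 3 semitones down from B#4 gives A4.

A4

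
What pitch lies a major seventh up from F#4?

E#5

The seventh takes the letter from F up to E.
A major seventh spans 11 semitones, so from F#4 the target pitch is E#5.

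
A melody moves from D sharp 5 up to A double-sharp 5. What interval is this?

D to A spans five letter names (D-E-F-G-A) — that makes it a fifth of some quality.
The perfect fifth is 7 semitones; here we have 8, one semitone wider: augmented.

augmented fifth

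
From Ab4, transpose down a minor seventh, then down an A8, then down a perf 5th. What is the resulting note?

A minor seventh down from Ab4 is Bb3.
Down an augmented octave from Bb3: Bbb2 (13 semitones down).
Down a perfect fifth from Bbb2: Ebb2 (7 semitones down).

Ebb2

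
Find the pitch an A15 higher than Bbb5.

Bb7

For a fifteenth the letter name doesn't change: still B, two octaves up.
An augmented fifteenth spans 25 semitones, so from Bbb5 the target pitch is Bb7.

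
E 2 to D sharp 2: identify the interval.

minor second

Descending from E2 to D#2 is the same interval as ascending D#2 to E2.
D to E spans two letter names (D-E): a second.
At 1 semitone, D#2→E2 falls one short of a major second: minor.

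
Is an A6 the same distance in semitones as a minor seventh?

Yes

An augmented sixth = 10 semitones = a minor seventh; enharmonically equal.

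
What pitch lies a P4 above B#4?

The fourth takes the letter from B up to E.
A perfect fourth spans 5 semitones, so from B#4 the target pitch is E#5.

E#5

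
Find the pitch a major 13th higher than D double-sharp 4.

B double-sharp 5

Counting six letter names plus an octave up from D lands on B.
Moving 21 semitones up from D##4 (the size of a major thirteenth) reaches B##5.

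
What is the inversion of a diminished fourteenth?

First reduce the compound diminished fourteenth to its simple form, a diminished seventh.
Interval numbers invert to sum to nine: 7 + 2 = 9, so a seventh inverts to a second.
And diminished becomes augmented under inversion, so we get an augmented second.

augmented second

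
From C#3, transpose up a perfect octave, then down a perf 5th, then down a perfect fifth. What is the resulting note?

B2

A perfect octave up from C#3 is C#4.
C#4 down a perfect fifth → F#3 (7 semitones).
Down a perfect fifth from F#3: B2 (7 semitones down).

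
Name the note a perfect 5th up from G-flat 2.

The fifth takes the letter from G up to D.
Moving 7 semitones up from Gb2 (the size of a perfect fifth) reaches Db3.

D-flat 3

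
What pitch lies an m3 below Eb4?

C4

Three letter names down from E: C.
A minor third spans 3 semitones, so from Eb4 the target pitch is C4.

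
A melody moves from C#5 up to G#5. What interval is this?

perfect fifth

C to G spans five letter names (C-D-E-F-G) — that makes it a fifth of some quality.
C#5 to G#5 is 7 semitones, matching the perfect fifth exactly, so the quality is perfect.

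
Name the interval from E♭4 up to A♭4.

E to A spans four letter names (E-F-G-A): a fourth.
Eb4 to Ab4 is 5 semitones, matching the perfect fourth exactly, so the quality is perfect.

perfect fourth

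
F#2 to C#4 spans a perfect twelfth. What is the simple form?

Subtracting seven from the interval number removes an octave: 12 − 7 = 5.
So a perfect twelfth is an octave plus a perfect fifth. The quality is unchanged.

perfect fifth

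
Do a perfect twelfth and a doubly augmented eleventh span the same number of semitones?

A perfect twelfth = 19 semitones = a doubly augmented eleventh; enharmonically equal.

Yes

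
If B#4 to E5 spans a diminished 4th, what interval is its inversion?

The rule of nine gives the new number: 9 − 4 = 5, so a fourth becomes a fifth.
And diminished becomes augmented under inversion, so we get an augmented fifth.

augmented fifth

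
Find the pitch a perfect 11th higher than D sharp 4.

G sharp 5

Counting four letter names plus an octave up from D lands on G.
A perfect eleventh is 17 semitones; 17 semitones up from D#4 gives G#5.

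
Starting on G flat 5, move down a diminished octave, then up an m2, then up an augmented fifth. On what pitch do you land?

E 5

Down a diminished octave from Gb5: G4 (11 semitones down).
G4 up a minor second → Ab4 (1 semitone).
Up an augmented fifth from Ab4: E5 (8 semitones up).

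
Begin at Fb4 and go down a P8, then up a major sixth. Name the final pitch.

Fb4 down a perfect octave → Fb3 (12 semitones).
Fb3 up a major sixth → Db4 (9 semitones).

Db4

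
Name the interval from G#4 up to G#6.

G to G is the same letter name, plus 2 octaves: a fifteenth.
Counting semitones, G#4→G#6 is 24, which is the perfect fifteenth.
(Equivalently, a compound perfect octave: a perfect octave plus an octave.)

perfect fifteenth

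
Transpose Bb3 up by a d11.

Ebb5

Counting four letter names plus an octave up from B lands on E.
Moving 16 semitones up from Bb3 (the size of a diminished eleventh) reaches Ebb5.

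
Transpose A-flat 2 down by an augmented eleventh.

Counting four letter names plus an octave down from A lands on E.
An augmented eleventh spans 18 semitones, so from Ab2 the target pitch is Ebb1.

E-double-flat 1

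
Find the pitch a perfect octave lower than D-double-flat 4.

For an octave the letter name doesn't change: still D, an octave down.
A perfect octave is 12 semitones; 12 semitones down from Dbb4 gives Dbb3.

D-double-flat 3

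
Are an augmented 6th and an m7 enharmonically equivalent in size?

Yes

Both span 10 semitones: an augmented sixth and a minor seventh are the same chromatic distance.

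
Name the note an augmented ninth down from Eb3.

Two letters down from E (plus an octave) reaches D.
An augmented ninth spans 15 semitones, so from Eb3 the target pitch is Dbb2.

Dbb2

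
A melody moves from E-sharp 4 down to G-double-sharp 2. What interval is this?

m13

Descending from E#4 to G##2 is the same interval as ascending G##2 to E#4.
G to E spans six letter names (G-A-B-C-D-E), plus an octave — that makes it a thirteenth of some quality.
A major thirteenth would be 21 semitones, but G##2 to E#4 is 20 — one semitone narrower, making it a minor thirteenth.
(Equivalently, a compound minor sixth: a minor sixth plus an octave.)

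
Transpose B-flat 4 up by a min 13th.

G-flat 6

Six letters up from B (plus an octave) reaches G.
A minor thirteenth spans 20 semitones, so from Bb4 the target pitch is Gb6.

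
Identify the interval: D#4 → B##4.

augmented 6th

D to B spans six letter names (D-E-F-G-A-B): a sixth.
D#4 to B##4 spans 10 semitones — one semitone wider than the major sixth (9) — giving an augmented sixth.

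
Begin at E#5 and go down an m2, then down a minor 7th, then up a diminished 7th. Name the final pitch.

D#5

A minor second down from E#5 is D##5.
A minor seventh down from D##5 is E##4.
A diminished seventh up from E##4 is D#5.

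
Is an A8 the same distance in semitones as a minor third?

No

13 semitones (augmented octave) vs 3 semitones (minor third): not equal.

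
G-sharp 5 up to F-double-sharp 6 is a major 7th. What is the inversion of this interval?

Inverted interval numbers add to nine, so a seventh pairs with a second (7 + 2 = 9).
The quality also flips — major becomes minor — giving a minor second.

minor 2nd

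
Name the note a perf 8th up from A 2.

A 3

For an octave the letter name doesn't change: still A, an octave up.
A perfect octave spans 12 semitones, so from A2 the target pitch is A3.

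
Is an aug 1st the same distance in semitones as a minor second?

Yes

An augmented unison = 1 semitone = a minor second; enharmonically equal.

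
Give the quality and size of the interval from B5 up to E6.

P4

B to E spans four letter names (B-C-D-E), so the interval is some kind of fourth.
Counting semitones, B5→E6 is 5, which is the perfect fourth.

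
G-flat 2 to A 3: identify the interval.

G to A spans two letter names (G-A), plus an octave: a ninth.
The major ninth is 14 semitones; here we have 15, one semitone wider: augmented.
(Equivalently, a compound augmented second: an augmented second plus an octave.)

A9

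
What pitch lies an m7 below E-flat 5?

F 4

Seven letter names down from E: F.
Moving 10 semitones down from Eb5 (the size of a minor seventh) reaches F4.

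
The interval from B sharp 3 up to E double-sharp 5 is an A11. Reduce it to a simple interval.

augmented fourth

Each octave removed subtracts seven from the number: 11 − 7 = 4.
That makes an augmented eleventh a compound augmented fourth — an octave plus an augmented fourth.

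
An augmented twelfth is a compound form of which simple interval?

Each octave removed subtracts seven from the number: 12 − 7 = 5.
Quality carries through unchanged, so the simple form is an augmented fifth.

augmented 5th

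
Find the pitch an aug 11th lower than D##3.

A#1

Four letters down from D (plus an octave) reaches A.
An augmented eleventh is 18 semitones; 18 semitones down from D##3 gives A#1.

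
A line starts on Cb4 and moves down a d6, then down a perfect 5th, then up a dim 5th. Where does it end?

Cb4 down a diminished sixth → E3 (7 semitones).
A perfect fifth down from E3 is A2.
Up a diminished fifth from A2: Eb3 (6 semitones up).

Eb3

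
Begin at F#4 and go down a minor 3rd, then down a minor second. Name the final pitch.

Down a minor third from F#4: D#4 (3 semitones down).
A minor second down from D#4 is C##4.

C##4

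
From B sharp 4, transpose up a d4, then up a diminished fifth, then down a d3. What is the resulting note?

B#4 up a diminished fourth → E5 (4 semitones).
Up a diminished fifth from E5: Bb5 (6 semitones up).
A diminished third down from Bb5 is G#5.

G sharp 5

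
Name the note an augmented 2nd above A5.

B#5

The second takes the letter from A up to B.
Moving 3 semitones up from A5 (the size of an augmented second) reaches B#5.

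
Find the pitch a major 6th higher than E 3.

C sharp 4

The sixth takes the letter from E up to C.
Moving 9 semitones up from E3 (the size of a major sixth) reaches C#4.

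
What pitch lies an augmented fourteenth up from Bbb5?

Counting seven letter names plus an octave up from B lands on A.
Moving 24 semitones up from Bbb5 (the size of an augmented fourteenth) reaches A7.

A7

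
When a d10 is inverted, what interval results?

A6

First reduce the compound diminished tenth to its simple form, a diminished third.
The rule of nine gives the new number: 9 − 3 = 6, so a third becomes a sixth.
Quality inverts too: diminished becomes augmented. That makes the inversion an augmented sixth.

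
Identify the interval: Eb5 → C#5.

Descending from Eb5 to C#5 is the same interval as ascending C#5 to Eb5.
C to E spans three letter names (C-D-E) — that makes it a third of some quality.
The major third is 4 semitones; here we have 2, two semitones narrower: diminished.

diminished third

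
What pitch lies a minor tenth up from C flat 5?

The tenth's letter: C up three letter names plus an octave → E.
A minor tenth is 15 semitones; 15 semitones up from Cb5 gives Ebb6.

E double-flat 6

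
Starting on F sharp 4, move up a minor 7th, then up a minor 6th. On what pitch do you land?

C 6

F#4 up a minor seventh → E5 (10 semitones).
E5 up a minor sixth → C6 (8 semitones).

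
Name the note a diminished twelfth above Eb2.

Bbb3

The twelfth's letter: E up five letter names plus an octave → B.
A diminished twelfth is 18 semitones; 18 semitones up from Eb2 gives Bbb3.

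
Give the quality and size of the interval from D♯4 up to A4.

D to A spans five letter names (D-E-F-G-A) — that makes it a fifth of some quality.
The perfect fifth is 7 semitones; here we have 6, one semitone narrower: diminished.

diminished 5th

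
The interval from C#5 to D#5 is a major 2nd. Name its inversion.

Inverted interval numbers add to nine, so a second pairs with a seventh (2 + 7 = 9).
The quality also flips — major becomes minor — giving a minor seventh.

minor seventh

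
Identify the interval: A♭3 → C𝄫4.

diminished third

A to C spans three letter names (A-B-C) — that makes it a third of some quality.
Ab3 to Cbb4 spans 2 semitones — two semitones narrower than the major third (4) — giving a diminished third.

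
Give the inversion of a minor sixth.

The rule of nine gives the new number: 9 − 6 = 3, so a sixth becomes a third.
Quality inverts too: minor becomes major. That makes the inversion a major third.

major 3rd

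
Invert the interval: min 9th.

major 7th

First reduce the compound minor ninth to its simple form, a minor second.
The rule of nine gives the new number: 9 − 2 = 7, so a second becomes a seventh.
Quality inverts too: minor becomes major. That makes the inversion a major seventh.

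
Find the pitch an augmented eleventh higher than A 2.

Four letters up from A (plus an octave) reaches D.
An augmented eleventh spans 18 semitones, so from A2 the target pitch is D#4.

D sharp 4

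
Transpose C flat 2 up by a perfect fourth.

F flat 2

The fourth takes the letter from C up to F.
A perfect fourth is 5 semitones; 5 semitones up from Cb2 gives Fb2.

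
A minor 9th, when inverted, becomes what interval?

First reduce the compound minor ninth to its simple form, a minor second.
Inverted interval numbers add to nine, so a second pairs with a seventh (2 + 7 = 9).
And minor becomes major under inversion, so we get a major seventh.

major 7th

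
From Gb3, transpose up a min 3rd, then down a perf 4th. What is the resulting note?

A minor third up from Gb3 is Bbb3.
Bbb3 down a perfect fourth → Fb3 (5 semitones).

Fb3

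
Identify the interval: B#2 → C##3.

B to C spans two letter names (B-C), so the interval is some kind of second.
B#2 to C##3 is 2 semitones, matching the major second exactly, so the quality is major.

major 2nd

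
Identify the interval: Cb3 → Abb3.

minor 6th

C to A spans six letter names (C-D-E-F-G-A) — that makes it a sixth of some quality.
A major sixth would be 9 semitones, but Cb3 to Abb3 is 8 — one semitone narrower, making it a minor sixth.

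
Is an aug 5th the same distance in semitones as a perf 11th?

An augmented fifth is 8 semitones but a perfect eleventh is 17 semitones — different sizes.

No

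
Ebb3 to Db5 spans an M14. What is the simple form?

major 7th

Take out an octave (7 from the number): 14 − 7 = 7.
Quality carries through unchanged, so the simple form is a major seventh.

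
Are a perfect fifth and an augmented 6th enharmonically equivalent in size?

A perfect fifth spans 7 semitones; an augmented sixth spans 10 semitones. They differ by 3.

No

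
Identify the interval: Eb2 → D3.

major 7th

E to D spans seven letter names (E-F-G-A-B-C-D), so the interval is some kind of seventh.
Counting semitones, Eb2→D3 is 11, which is the major seventh.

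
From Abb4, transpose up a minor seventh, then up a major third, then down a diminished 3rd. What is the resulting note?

G5

Up a minor seventh from Abb4: Gbb5 (10 semitones up).
Gbb5 up a major third → Bbb5 (4 semitones).
Bbb5 down a diminished third → G5 (2 semitones).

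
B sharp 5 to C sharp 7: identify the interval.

minor ninth

B to C spans two letter names (B-C), plus an octave — that makes it a ninth of some quality.
At 13 semitones, B#5→C#7 falls one short of a major ninth: minor.
(Equivalently, a compound minor second: a minor second plus an octave.)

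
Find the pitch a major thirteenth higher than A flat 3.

F 5

Six letters up from A (plus an octave) reaches F.
A major thirteenth spans 21 semitones, so from Ab3 the target pitch is F5.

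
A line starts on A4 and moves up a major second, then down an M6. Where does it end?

D4

Up a major second from A4: B4 (2 semitones up).
A major sixth down from B4 is D4.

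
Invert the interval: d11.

First reduce the compound diminished eleventh to its simple form, a diminished fourth.
Inverted interval numbers add to nine, so a fourth pairs with a fifth (4 + 5 = 9).
Quality inverts too: diminished becomes augmented. That makes the inversion an augmented fifth.

A5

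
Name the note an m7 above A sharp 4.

G sharp 5

Counting seven letter names up from A lands on G.
Moving 10 semitones up from A#4 (the size of a minor seventh) reaches G#5.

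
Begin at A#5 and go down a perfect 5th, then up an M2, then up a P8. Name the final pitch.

A#5 down a perfect fifth → D#5 (7 semitones).
A major second up from D#5 is E#5.
Up a perfect octave from E#5: E#6 (12 semitones up).

E#6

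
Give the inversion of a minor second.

The rule of nine gives the new number: 9 − 2 = 7, so a second becomes a seventh.
Quality inverts too: minor becomes major. That makes the inversion a major seventh.

major seventh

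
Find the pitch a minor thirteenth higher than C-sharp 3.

A 4

Six letters up from C (plus an octave) reaches A.
Moving 20 semitones up from C#3 (the size of a minor thirteenth) reaches A4.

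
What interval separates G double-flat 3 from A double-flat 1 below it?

m14

Descending from Gbb3 to Abb1 is the same interval as ascending Abb1 to Gbb3.
A to G spans seven letter names (A-B-C-D-E-F-G), plus an octave — that makes it a fourteenth of some quality.
A major fourteenth would be 23 semitones, but Abb1 to Gbb3 is 22 — one semitone narrower, making it a minor fourteenth.
(Equivalently, a compound minor seventh: a minor seventh plus an octave.)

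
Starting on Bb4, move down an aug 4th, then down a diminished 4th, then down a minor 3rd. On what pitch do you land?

A3

Down an augmented fourth from Bb4: Fb4 (6 semitones down).
A diminished fourth down from Fb4 is C4.
C4 down a minor third → A3 (3 semitones).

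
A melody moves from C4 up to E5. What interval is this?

M10

C to E spans three letter names (C-D-E), plus an octave: a tenth.
The major tenth spans 16 semitones, and C4 to E5 is exactly 16 semitones — so this is a major tenth.
(Equivalently, a compound major third: a major third plus an octave.)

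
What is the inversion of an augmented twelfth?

diminished 4th

First reduce the compound augmented twelfth to its simple form, an augmented fifth.
Interval numbers invert to sum to nine: 5 + 4 = 9, so a fifth inverts to a fourth.
And augmented becomes diminished under inversion, so we get a diminished fourth.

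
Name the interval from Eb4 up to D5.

M7

E to D spans seven letter names (E-F-G-A-B-C-D): a seventh.
Counting semitones, Eb4→D5 is 11, which is the major seventh.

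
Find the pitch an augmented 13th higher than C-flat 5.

A 6

Six letters up from C (plus an octave) reaches A.
An augmented thirteenth spans 22 semitones, so from Cb5 the target pitch is A6.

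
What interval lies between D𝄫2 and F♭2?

D to F spans three letter names (D-E-F) — that makes it a third of some quality.
Dbb2 to Fb2 is 4 semitones, matching the major third exactly, so the quality is major.

major third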